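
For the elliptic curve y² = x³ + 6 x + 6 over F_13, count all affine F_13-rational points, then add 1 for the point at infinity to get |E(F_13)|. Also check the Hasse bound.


Affine points = {(1, 0), (2, 0), (3, 5), (3, 8), (4, 4), (4, 9), (7, 1), (7, 12), (9, 3), (9, 10), (10, 0), (11, 5), (11, 8), (12, 5), (12, 8)}; affine count = 15; |E(F_13)| = 16.

Discriminant check: Δ ∝ 4a³ + 27b² = 4·6³ + 27·6² = 4·216 + 27·36 ≡ 3 (mod 13). Nonzero ⇒ E is nonsingular.
For each x ∈ F_13, compute rhs = x³ + 6·x + 6 mod 13, then count y ∈ F_13 with y² ≡ rhs.
  x = 0: rhs = 6, matching y values: none (0 points).
  x = 1: rhs = 0, matching y values: 0 (1 points).
  x = 2: rhs = 0, matching y values: 0 (1 points).
  x = 3: rhs = 12, matching y values: 5, 8 (2 points).
  x = 4: rhs = 3, matching y values: 4, 9 (2 points).
  x = 5: rhs = 5, matching y values: none (0 points).
  x = 6: rhs = 11, matching y values: none (0 points).
  x = 7: rhs = 1, matching y values: 1, 12 (2 points).
  x = 8: rhs = 7, matching y values: none (0 points).
  x = 9: rhs = 9, matching y values: 3, 10 (2 points).
  x = 10: rhs = 0, matching y values: 0 (1 points).
  x = 11: rhs = 12, matching y values: 5, 8 (2 points).
  x = 12: rhs = 12, matching y values: 5, 8 (2 points).
Total affine count: 15.
Full point count |E(F_13)| = 15 + 1 = 16.
Hasse bound: |16 − (13+1)| = |2| = 2 ≤ 2√13 ≈ 7.2111 ✓.


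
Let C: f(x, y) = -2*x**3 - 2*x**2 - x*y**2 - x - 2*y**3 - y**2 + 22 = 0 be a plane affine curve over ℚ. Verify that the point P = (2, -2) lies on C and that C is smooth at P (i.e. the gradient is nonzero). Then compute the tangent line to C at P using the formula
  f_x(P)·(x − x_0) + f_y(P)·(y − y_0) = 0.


Tangent line at P: -37*x - 12*y + 50 = 0.

Step 1: f(2, -2) = 0, so P lies on C.
Step 2: partial derivatives
  f_x(x, y) = -6*x**2 - 4*x - y**2 - 1, f_y(x, y) = -2*x*y - 6*y**2 - 2*y.
  f_x(P) = -37, f_y(P) = -12 (gradient nonzero, so P is smooth).
Step 3: tangent line at P: -37·(x − 2) + -12·(y − -2) = 0.
Expanding: -37*x - 12*y + 50 = 0.


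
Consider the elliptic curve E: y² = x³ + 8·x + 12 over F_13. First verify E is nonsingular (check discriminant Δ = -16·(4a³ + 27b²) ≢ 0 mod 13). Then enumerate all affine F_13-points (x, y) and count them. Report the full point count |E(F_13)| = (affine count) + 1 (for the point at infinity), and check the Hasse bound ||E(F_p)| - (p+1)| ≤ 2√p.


Affine points = {(0, 5), (0, 8), (2, 6), (2, 7), (4, 2), (4, 11), (6, 4), (6, 9), (8, 4), (8, 9), (10, 0), (11, 1), (11, 12), (12, 4), (12, 9)}; affine count = 15; |E(F_13)| = 16.

Discriminant check: Δ ∝ 4a³ + 27b² = 4·8³ + 27·12² = 4·512 + 27·144 ≡ 8 (mod 13). Nonzero ⇒ E is nonsingular.
For each x ∈ F_13, compute rhs = x³ + 8·x + 12 mod 13, then count y ∈ F_13 with y² ≡ rhs.
  x = 0: rhs = 12, matching y values: 5, 8 (2 points).
  x = 1: rhs = 8, matching y values: none (0 points).
  x = 2: rhs = 10, matching y values: 6, 7 (2 points).
  x = 3: rhs = 11, matching y values: none (0 points).
  x = 4: rhs = 4, matching y values: 2, 11 (2 points).
  x = 5: rhs = 8, matching y values: none (0 points).
  x = 6: rhs = 3, matching y values: 4, 9 (2 points).
  x = 7: rhs = 8, matching y values: none (0 points).
  x = 8: rhs = 3, matching y values: 4, 9 (2 points).
  x = 9: rhs = 7, matching y values: none (0 points).
  x = 10: rhs = 0, matching y values: 0 (1 points).
  x = 11: rhs = 1, matching y values: 1, 12 (2 points).
  x = 12: rhs = 3, matching y values: 4, 9 (2 points).
Total affine count: 15.
Full point count |E(F_13)| = 15 + 1 = 16.
Hasse bound: |16 − (13+1)| = |2| = 2 ≤ 2√13 ≈ 7.2111 ✓.


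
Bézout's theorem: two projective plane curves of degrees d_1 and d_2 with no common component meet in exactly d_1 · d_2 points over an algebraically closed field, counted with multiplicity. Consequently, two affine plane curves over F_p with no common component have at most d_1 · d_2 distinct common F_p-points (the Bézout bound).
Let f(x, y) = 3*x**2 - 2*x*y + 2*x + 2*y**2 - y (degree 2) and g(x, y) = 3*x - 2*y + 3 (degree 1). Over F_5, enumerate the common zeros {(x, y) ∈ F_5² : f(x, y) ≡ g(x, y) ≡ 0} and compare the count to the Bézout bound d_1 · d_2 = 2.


Common zeros: ∅; count = 0; Bézout bound = 2.

deg(f) = 2, deg(g) = 1, so Bézout bound = 2.
Scan x ∈ F_5. For each x, list the y ∈ F_5 with f(x, y) ≡ 0 and those with g(x, y) ≡ 0 (mod 5); the common zeros in that column are the intersection.
  x = 0: f ≡ 0 at y ∈ {0, 3}; g ≡ 0 at y ∈ {4}; common: ∅.
  x = 1: f ≡ 0 at y ∈ {0, 4}; g ≡ 0 at y ∈ {3}; common: ∅.
  x = 2: f ≡ 0 at y ∈ ∅; g ≡ 0 at y ∈ {2}; common: ∅.
  x = 3: f ≡ 0 at y ∈ {3}; g ≡ 0 at y ∈ {1}; common: ∅.
  x = 4: f ≡ 0 at y ∈ ∅; g ≡ 0 at y ∈ {0}; common: ∅.
Collecting: common zeros = ∅, so the count is 0.
Comparison with the Bézout bound: 0 ≤ 2 = deg(f)·deg(g), as expected for curves with no common component (the affine F_5-count falls short of the bound because intersections may lie at infinity, over extension fields, or carry multiplicity).


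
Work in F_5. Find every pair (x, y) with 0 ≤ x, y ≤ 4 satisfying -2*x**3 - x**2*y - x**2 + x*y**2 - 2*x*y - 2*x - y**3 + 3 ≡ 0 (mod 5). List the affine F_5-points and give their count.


Affine F_5-points: {(0, 2), (1, 1), (2, 4), (4, 1), (4, 4)}; count = 5.

For each of the 25 pairs (x, y) ∈ F_5², evaluate f(x, y) mod 5. Record the zeros.
  x = 0: [0↦3, 1↦2, 2↦0, 3↦1, 4↦4]  zeros at y ∈ {2}
  x = 1: [0↦3, 1↦0, 2↦3, 3↦1, 4↦3]  zeros at y ∈ {1}
  x = 2: [0↦4, 1↦2, 2↦3, 3↦1, 4↦0]  zeros at y ∈ {4}
  x = 3: [0↦4, 1↦1, 2↦3, 3↦4, 4↦3]  zeros at y ∈ ∅
  x = 4: [0↦1, 1↦0, 2↦1, 3↦3, 4↦0]  zeros at y ∈ {1, 4}
Collecting zeros: affine points = {(0, 2), (1, 1), (2, 4), (4, 1), (4, 4)}.
Total count |C(F_5)_aff| = 5.


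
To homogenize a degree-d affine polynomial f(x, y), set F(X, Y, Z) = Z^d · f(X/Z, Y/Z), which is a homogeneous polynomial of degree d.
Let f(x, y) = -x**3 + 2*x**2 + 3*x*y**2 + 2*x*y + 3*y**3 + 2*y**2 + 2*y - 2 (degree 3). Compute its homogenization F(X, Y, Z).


F(X, Y, Z) = -X**3 + 2*X**2*Z + 3*X*Y**2 + 2*X*Y*Z + 3*Y**3 + 2*Y**2*Z + 2*Y*Z**2 - 2*Z**3

deg(f) = 3.
Substitute x = X/Z, y = Y/Z into f, then multiply by Z^3.
  monomial -1·x^3·y^0 ↦ -1·X^3·Y^0·Z^0.
  monomial 2·x^2·y^0 ↦ 2·X^2·Y^0·Z^1.
  monomial 3·x^1·y^2 ↦ 3·X^1·Y^2·Z^0.
  monomial 2·x^1·y^1 ↦ 2·X^1·Y^1·Z^1.
  monomial 3·x^0·y^3 ↦ 3·X^0·Y^3·Z^0.
  monomial 2·x^0·y^2 ↦ 2·X^0·Y^2·Z^1.
  monomial 2·x^0·y^1 ↦ 2·X^0·Y^1·Z^2.
  monomial -2·x^0·y^0 ↦ -2·X^0·Y^0·Z^3.
Collecting: F(X, Y, Z) = -X**3 + 2*X**2*Z + 3*X*Y**2 + 2*X*Y*Z + 3*Y**3 + 2*Y**2*Z + 2*Y*Z**2 - 2*Z**3.


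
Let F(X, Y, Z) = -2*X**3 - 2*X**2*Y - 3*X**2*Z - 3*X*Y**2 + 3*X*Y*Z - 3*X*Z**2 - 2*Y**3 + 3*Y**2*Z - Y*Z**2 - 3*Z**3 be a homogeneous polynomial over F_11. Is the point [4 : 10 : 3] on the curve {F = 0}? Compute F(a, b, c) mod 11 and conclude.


F(4,10,3) ≡ 5 (mod 11); P is NOT on the curve.

Evaluate F(4, 10, 3) term-by-term (mod 11).
  -2*X**3 ↦ -2·64·1·1 = -128
  -2*X**2*Y ↦ -2·16·10·1 = -320
  -3*X**2*Z ↦ -3·16·1·3 = -144
  -3*X*Y**2 ↦ -3·4·100·1 = -1200
  3*X*Y*Z ↦ 3·4·10·3 = 360
  -3*X*Z**2 ↦ -3·4·1·9 = -108
  -2*Y**3 ↦ -2·1·1000·1 = -2000
  3*Y**2*Z ↦ 3·1·100·3 = 900
  -Y*Z**2 ↦ -1·1·10·9 = -90
  -3*Z**3 ↦ -3·1·1·27 = -81
Sum: F(4, 10, 3) = (-128) + (-320) + (-144) + (-1200) + (360) + (-108) + (-2000) + (900) + (-90) + (-81) = -2811.
Reducing mod 11: -2811 ≡ 5 (mod 11).
Since F(a, b, c) ≡ 5 ≠ 0 (mod 11), P does NOT lie on the curve.


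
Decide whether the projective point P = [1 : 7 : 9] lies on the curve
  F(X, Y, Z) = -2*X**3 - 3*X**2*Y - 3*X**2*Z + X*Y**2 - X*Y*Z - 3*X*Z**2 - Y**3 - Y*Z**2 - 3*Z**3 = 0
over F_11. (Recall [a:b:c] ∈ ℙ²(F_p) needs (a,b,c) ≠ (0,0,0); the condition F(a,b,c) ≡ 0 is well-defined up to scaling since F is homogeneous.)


F(1,7,9) ≡ 6 (mod 11); P is NOT on the curve.

Evaluate F(1, 7, 9) term-by-term (mod 11).
  -2*X**3 ↦ -2·1·1·1 = -2
  -3*X**2*Y ↦ -3·1·7·1 = -21
  -3*X**2*Z ↦ -3·1·1·9 = -27
  X*Y**2 ↦ 1·1·49·1 = 49
  -X*Y*Z ↦ -1·1·7·9 = -63
  -3*X*Z**2 ↦ -3·1·1·81 = -243
  -Y**3 ↦ -1·1·343·1 = -343
  -Y*Z**2 ↦ -1·1·7·81 = -567
  -3*Z**3 ↦ -3·1·1·729 = -2187
Sum: F(1, 7, 9) = (-2) + (-21) + (-27) + (49) + (-63) + (-243) + (-343) + (-567) + (-2187) = -3404.
Reducing mod 11: -3404 ≡ 6 (mod 11).
Since F(a, b, c) ≡ 6 ≠ 0 (mod 11), P does NOT lie on the curve.


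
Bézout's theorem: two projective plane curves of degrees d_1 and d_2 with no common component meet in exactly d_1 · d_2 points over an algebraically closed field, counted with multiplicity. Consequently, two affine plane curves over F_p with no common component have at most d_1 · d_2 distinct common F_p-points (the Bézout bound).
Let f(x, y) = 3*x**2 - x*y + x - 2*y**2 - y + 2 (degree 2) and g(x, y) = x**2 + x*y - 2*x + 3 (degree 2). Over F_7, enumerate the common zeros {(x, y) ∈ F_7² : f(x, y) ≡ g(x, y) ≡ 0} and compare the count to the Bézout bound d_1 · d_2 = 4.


Common zeros: ∅; count = 0; Bézout bound = 4.

deg(f) = 2, deg(g) = 2, so Bézout bound = 4.
Scan x ∈ F_7. For each x, list the y ∈ F_7 with f(x, y) ≡ 0 and those with g(x, y) ≡ 0 (mod 7); the common zeros in that column are the intersection.
  x = 0: f ≡ 0 at y ∈ ∅; g ≡ 0 at y ∈ ∅; common: ∅.
  x = 1: f ≡ 0 at y ∈ ∅; g ≡ 0 at y ∈ {5}; common: ∅.
  x = 2: f ≡ 0 at y ∈ {4, 5}; g ≡ 0 at y ∈ {2}; common: ∅.
  x = 3: f ≡ 0 at y ∈ ∅; g ≡ 0 at y ∈ {5}; common: ∅.
  x = 4: f ≡ 0 at y ∈ {3, 5}; g ≡ 0 at y ∈ {6}; common: ∅.
  x = 5: f ≡ 0 at y ∈ ∅; g ≡ 0 at y ∈ {2}; common: ∅.
  x = 6: f ≡ 0 at y ∈ {3, 4}; g ≡ 0 at y ∈ {6}; common: ∅.
Collecting: common zeros = ∅, so the count is 0.
Comparison with the Bézout bound: 0 ≤ 4 = deg(f)·deg(g), as expected for curves with no common component (the affine F_7-count falls short of the bound because intersections may lie at infinity, over extension fields, or carry multiplicity).


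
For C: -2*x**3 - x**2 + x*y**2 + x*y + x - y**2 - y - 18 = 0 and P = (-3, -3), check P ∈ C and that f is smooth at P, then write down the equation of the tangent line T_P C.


Tangent line at P: -41*x + 20*y - 63 = 0.

Step 1: f(-3, -3) = 0, so P lies on C.
Step 2: partial derivatives
  f_x(x, y) = -6*x**2 - 2*x + y**2 + y + 1, f_y(x, y) = 2*x*y + x - 2*y - 1.
  f_x(P) = -41, f_y(P) = 20 (gradient nonzero, so P is smooth).
Step 3: tangent line at P: -41·(x − -3) + 20·(y − -3) = 0.
Expanding: -41*x + 20*y - 63 = 0.


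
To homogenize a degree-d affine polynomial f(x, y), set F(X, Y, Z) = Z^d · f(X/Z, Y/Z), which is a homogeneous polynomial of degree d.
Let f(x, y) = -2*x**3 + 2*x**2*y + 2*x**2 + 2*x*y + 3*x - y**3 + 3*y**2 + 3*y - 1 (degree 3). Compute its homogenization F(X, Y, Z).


F(X, Y, Z) = -2*X**3 + 2*X**2*Y + 2*X**2*Z + 2*X*Y*Z + 3*X*Z**2 - Y**3 + 3*Y**2*Z + 3*Y*Z**2 - Z**3

deg(f) = 3.
Substitute x = X/Z, y = Y/Z into f, then multiply by Z^3.
  monomial -2·x^3·y^0 ↦ -2·X^3·Y^0·Z^0.
  monomial 2·x^2·y^1 ↦ 2·X^2·Y^1·Z^0.
  monomial 2·x^2·y^0 ↦ 2·X^2·Y^0·Z^1.
  monomial 2·x^1·y^1 ↦ 2·X^1·Y^1·Z^1.
  monomial 3·x^1·y^0 ↦ 3·X^1·Y^0·Z^2.
  monomial -1·x^0·y^3 ↦ -1·X^0·Y^3·Z^0.
  monomial 3·x^0·y^2 ↦ 3·X^0·Y^2·Z^1.
  monomial 3·x^0·y^1 ↦ 3·X^0·Y^1·Z^2.
  monomial -1·x^0·y^0 ↦ -1·X^0·Y^0·Z^3.
Collecting: F(X, Y, Z) = -2*X**3 + 2*X**2*Y + 2*X**2*Z + 2*X*Y*Z + 3*X*Z**2 - Y**3 + 3*Y**2*Z + 3*Y*Z**2 - Z**3.


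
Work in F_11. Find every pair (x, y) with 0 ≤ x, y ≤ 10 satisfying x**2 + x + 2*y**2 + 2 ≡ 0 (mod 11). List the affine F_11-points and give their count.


Affine F_11-points: {(1, 3), (1, 8), (3, 2), (3, 9), (4, 0), (6, 0), (7, 2), (7, 9), (9, 3), (9, 8)}; count = 10.

For each of the 121 pairs (x, y) ∈ F_11², evaluate f(x, y) mod 11. Record the zeros.
  x = 0: [0↦2, 1↦4, 2↦10, 3↦9, 4↦1, 5↦8, 6↦8, 7↦1, 8↦9, 9↦10, 10↦4]  zeros at y ∈ ∅
  x = 1: [0↦4, 1↦6, 2↦1, 3↦0, 4↦3, 5↦10, 6↦10, 7↦3, 8↦0, 9↦1, 10↦6]  zeros at y ∈ {3, 8}
  x = 2: [0↦8, 1↦10, 2↦5, 3↦4, 4↦7, 5↦3, 6↦3, 7↦7, 8↦4, 9↦5, 10↦10]  zeros at y ∈ ∅
  x = 3: [0↦3, 1↦5, 2↦0, 3↦10, 4↦2, 5↦9, 6↦9, 7↦2, 8↦10, 9↦0, 10↦5]  zeros at y ∈ {2, 9}
  x = 4: [0↦0, 1↦2, 2↦8, 3↦7, 4↦10, 5↦6, 6↦6, 7↦10, 8↦7, 9↦8, 10↦2]  zeros at y ∈ {0}
  x = 5: [0↦10, 1↦1, 2↦7, 3↦6, 4↦9, 5↦5, 6↦5, 7↦9, 8↦6, 9↦7, 10↦1]  zeros at y ∈ ∅
  x = 6: [0↦0, 1↦2, 2↦8, 3↦7, 4↦10, 5↦6, 6↦6, 7↦10, 8↦7, 9↦8, 10↦2]  zeros at y ∈ {0}
  x = 7: [0↦3, 1↦5, 2↦0, 3↦10, 4↦2, 5↦9, 6↦9, 7↦2, 8↦10, 9↦0, 10↦5]  zeros at y ∈ {2, 9}
  x = 8: [0↦8, 1↦10, 2↦5, 3↦4, 4↦7, 5↦3, 6↦3, 7↦7, 8↦4, 9↦5, 10↦10]  zeros at y ∈ ∅
  x = 9: [0↦4, 1↦6, 2↦1, 3↦0, 4↦3, 5↦10, 6↦10, 7↦3, 8↦0, 9↦1, 10↦6]  zeros at y ∈ {3, 8}
  x = 10: [0↦2, 1↦4, 2↦10, 3↦9, 4↦1, 5↦8, 6↦8, 7↦1, 8↦9, 9↦10, 10↦4]  zeros at y ∈ ∅
Collecting zeros: affine points = {(1, 3), (1, 8), (3, 2), (3, 9), (4, 0), (6, 0), (7, 2), (7, 9), (9, 3), (9, 8)}.
Total count |C(F_11)_aff| = 10.


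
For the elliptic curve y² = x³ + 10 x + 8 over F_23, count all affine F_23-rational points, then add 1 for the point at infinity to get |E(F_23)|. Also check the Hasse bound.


Affine points = {(0, 10), (0, 13), (2, 6), (2, 17), (6, 10), (6, 13), (8, 5), (8, 18), (10, 2), (10, 21), (11, 0), (12, 4), (12, 19), (13, 9), (13, 14), (16, 3), (16, 20), (17, 10), (17, 13), (21, 7), (21, 16)}; affine count = 21; |E(F_23)| = 22.

Discriminant check: Δ ∝ 4a³ + 27b² = 4·10³ + 27·8² = 4·1000 + 27·64 ≡ 1 (mod 23). Nonzero ⇒ E is nonsingular.
For each x ∈ F_23, compute rhs = x³ + 10·x + 8 mod 23, then count y ∈ F_23 with y² ≡ rhs.
  x = 0: rhs = 8, matching y values: 10, 13 (2 points).
  x = 1: rhs = 19, matching y values: none (0 points).
  x = 2: rhs = 13, matching y values: 6, 17 (2 points).
  x = 3: rhs = 19, matching y values: none (0 points).
  x = 4: rhs = 20, matching y values: none (0 points).
  x = 5: rhs = 22, matching y values: none (0 points).
  x = 6: rhs = 8, matching y values: 10, 13 (2 points).
  x = 7: rhs = 7, matching y values: none (0 points).
  x = 8: rhs = 2, matching y values: 5, 18 (2 points).
  x = 9: rhs = 22, matching y values: none (0 points).
  x = 10: rhs = 4, matching y values: 2, 21 (2 points).
  x = 11: rhs = 0, matching y values: 0 (1 points).
  x = 12: rhs = 16, matching y values: 4, 19 (2 points).
  x = 13: rhs = 12, matching y values: 9, 14 (2 points).
  x = 14: rhs = 17, matching y values: none (0 points).
  x = 15: rhs = 14, matching y values: none (0 points).
  x = 16: rhs = 9, matching y values: 3, 20 (2 points).
  x = 17: rhs = 8, matching y values: 10, 13 (2 points).
  x = 18: rhs = 17, matching y values: none (0 points).
  x = 19: rhs = 19, matching y values: none (0 points).
  x = 20: rhs = 20, matching y values: none (0 points).
  x = 21: rhs = 3, matching y values: 7, 16 (2 points).
  x = 22: rhs = 20, matching y values: none (0 points).
Total affine count: 21.
Full point count |E(F_23)| = 21 + 1 = 22.
Hasse bound: |22 − (23+1)| = |-2| = 2 ≤ 2√23 ≈ 9.5917 ✓.


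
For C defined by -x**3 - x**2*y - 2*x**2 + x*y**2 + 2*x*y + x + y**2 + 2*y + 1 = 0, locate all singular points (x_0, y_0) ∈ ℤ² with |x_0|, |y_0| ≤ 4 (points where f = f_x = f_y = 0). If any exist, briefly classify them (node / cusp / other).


Singular points: {(0, -1)}; classification: node.

Compute partial derivatives:
  f_x = -3*x**2 - 2*x*y - 4*x + y**2 + 2*y + 1.
  f_y = -x**2 + 2*x*y + 2*x + 2*y + 2.
Scan x_0 ∈ {−4, ..., 4}. For each x_0, f_y(x_0, y) is a polynomial in y; find its integer roots y ∈ {−4, ..., 4}, then test f_x and f at those candidates.
  x = -4: f_y(-4, y) = -6*y - 22; no integer root y with |y| ≤ 4.
  x = -3: f_y(-3, y) = -4*y - 13; no integer root y with |y| ≤ 4.
  x = -2: f_y(-2, y) = -2*y - 6; vanishes at y ∈ {-3}. (-2, -3): f_x = -12 ≠ 0.
  x = -1: f_y(-1, y) = -1; no integer root y with |y| ≤ 4.
  x = 0: f_y(0, y) = 2*y + 2; vanishes at y ∈ {-1}. (0, -1): f_x = 0, f = 0 — SINGULAR.
  x = 1: f_y(1, y) = 4*y + 3; no integer root y with |y| ≤ 4.
  x = 2: f_y(2, y) = 6*y + 2; no integer root y with |y| ≤ 4.
  x = 3: f_y(3, y) = 8*y - 1; no integer root y with |y| ≤ 4.
  x = 4: f_y(4, y) = 10*y - 6; no integer root y with |y| ≤ 4.
Only singular point on the grid: (0, -1).
Classify: substitute x = 0 + u, y = -1 + v and expand: f = -u**3 - u**2*v - u**2 + u*v**2 + v**2.
No constant or linear terms (consistent with a singular point). Quadratic part: -u**2 + v**2. Cubic part: -u**3 - u**2*v + u*v**2.
The quadratic part v**2 - u**2 = (v − u)(v + u) splits into two distinct linear factors, so there are two distinct tangent lines y − -1 = ±(x − 0) — this is a node (ordinary double point).
Classification: node.


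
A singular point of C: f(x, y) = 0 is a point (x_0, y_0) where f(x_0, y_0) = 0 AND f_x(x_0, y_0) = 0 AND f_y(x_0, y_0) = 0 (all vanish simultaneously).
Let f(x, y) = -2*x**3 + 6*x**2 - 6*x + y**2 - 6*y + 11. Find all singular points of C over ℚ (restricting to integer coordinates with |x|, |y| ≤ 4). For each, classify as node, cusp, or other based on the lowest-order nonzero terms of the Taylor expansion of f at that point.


Singular points: {(1, 3)}; classification: cusp.

Compute partial derivatives:
  f_x = -6*x**2 + 12*x - 6.
  f_y = 2*y - 6.
Scan x_0 ∈ {−4, ..., 4}. For each x_0, f_y(x_0, y) is a polynomial in y; find its integer roots y ∈ {−4, ..., 4}, then test f_x and f at those candidates.
  x = -4: f_y(-4, y) = 2*y - 6; vanishes at y ∈ {3}. (-4, 3): f_x = -150 ≠ 0.
  x = -3: f_y(-3, y) = 2*y - 6; vanishes at y ∈ {3}. (-3, 3): f_x = -96 ≠ 0.
  x = -2: f_y(-2, y) = 2*y - 6; vanishes at y ∈ {3}. (-2, 3): f_x = -54 ≠ 0.
  x = -1: f_y(-1, y) = 2*y - 6; vanishes at y ∈ {3}. (-1, 3): f_x = -24 ≠ 0.
  x = 0: f_y(0, y) = 2*y - 6; vanishes at y ∈ {3}. (0, 3): f_x = -6 ≠ 0.
  x = 1: f_y(1, y) = 2*y - 6; vanishes at y ∈ {3}. (1, 3): f_x = 0, f = 0 — SINGULAR.
  x = 2: f_y(2, y) = 2*y - 6; vanishes at y ∈ {3}. (2, 3): f_x = -6 ≠ 0.
  x = 3: f_y(3, y) = 2*y - 6; vanishes at y ∈ {3}. (3, 3): f_x = -24 ≠ 0.
  x = 4: f_y(4, y) = 2*y - 6; vanishes at y ∈ {3}. (4, 3): f_x = -54 ≠ 0.
Only singular point on the grid: (1, 3).
Classify: substitute x = 1 + u, y = 3 + v and expand: f = -2*u**3 + v**2.
No constant or linear terms (consistent with a singular point). Quadratic part: v**2. Cubic part: -2*u**3.
The quadratic part v**2 is a perfect square, so there is a single (double) tangent line v = 0, i.e. y = 3. Restricting the cubic part to that line (v = 0) leaves -2*u**3 ≠ 0, so f is not divisible by v and the branch is v² ≈ 2*u**3 to lowest order — this is a cusp.
Classification: cusp.


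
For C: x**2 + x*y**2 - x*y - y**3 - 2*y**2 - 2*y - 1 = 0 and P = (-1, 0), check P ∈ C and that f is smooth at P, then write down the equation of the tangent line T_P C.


Tangent line at P: -2*x - y - 2 = 0.

Step 1: f(-1, 0) = 0, so P lies on C.
Step 2: partial derivatives
  f_x(x, y) = 2*x + y**2 - y, f_y(x, y) = 2*x*y - x - 3*y**2 - 4*y - 2.
  f_x(P) = -2, f_y(P) = -1 (gradient nonzero, so P is smooth).
Step 3: tangent line at P: -2·(x − -1) + -1·(y − 0) = 0.
Expanding: -2*x - y - 2 = 0.


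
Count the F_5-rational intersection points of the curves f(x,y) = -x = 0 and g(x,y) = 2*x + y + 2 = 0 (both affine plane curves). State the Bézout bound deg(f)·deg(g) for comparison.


Common zeros: {(0, 3)}; count = 1; Bézout bound = 1.

deg(f) = 1, deg(g) = 1, so Bézout bound = 1.
Scan x ∈ F_5. For each x, list the y ∈ F_5 with f(x, y) ≡ 0 and those with g(x, y) ≡ 0 (mod 5); the common zeros in that column are the intersection.
  x = 0: f ≡ 0 at y ∈ {0, 1, 2, 3, 4}; g ≡ 0 at y ∈ {3}; common: {3}.
  x = 1: f ≡ 0 at y ∈ ∅; g ≡ 0 at y ∈ {1}; common: ∅.
  x = 2: f ≡ 0 at y ∈ ∅; g ≡ 0 at y ∈ {4}; common: ∅.
  x = 3: f ≡ 0 at y ∈ ∅; g ≡ 0 at y ∈ {2}; common: ∅.
  x = 4: f ≡ 0 at y ∈ ∅; g ≡ 0 at y ∈ {0}; common: ∅.
Collecting: common zeros = {(0, 3)}, so the count is 1.
Comparison with the Bézout bound: 1 ≤ 1 = deg(f)·deg(g), as expected for curves with no common component (the bound is attained).


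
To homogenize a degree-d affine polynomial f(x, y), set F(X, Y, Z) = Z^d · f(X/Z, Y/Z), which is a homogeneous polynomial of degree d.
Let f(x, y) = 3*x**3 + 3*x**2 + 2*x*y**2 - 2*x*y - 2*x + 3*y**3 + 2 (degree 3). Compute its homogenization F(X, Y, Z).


F(X, Y, Z) = 3*X**3 + 3*X**2*Z + 2*X*Y**2 - 2*X*Y*Z - 2*X*Z**2 + 3*Y**3 + 2*Z**3

deg(f) = 3.
Substitute x = X/Z, y = Y/Z into f, then multiply by Z^3.
  monomial 3·x^3·y^0 ↦ 3·X^3·Y^0·Z^0.
  monomial 3·x^2·y^0 ↦ 3·X^2·Y^0·Z^1.
  monomial 2·x^1·y^2 ↦ 2·X^1·Y^2·Z^0.
  monomial -2·x^1·y^1 ↦ -2·X^1·Y^1·Z^1.
  monomial -2·x^1·y^0 ↦ -2·X^1·Y^0·Z^2.
  monomial 3·x^0·y^3 ↦ 3·X^0·Y^3·Z^0.
  monomial 2·x^0·y^0 ↦ 2·X^0·Y^0·Z^3.
Collecting: F(X, Y, Z) = 3*X**3 + 3*X**2*Z + 2*X*Y**2 - 2*X*Y*Z - 2*X*Z**2 + 3*Y**3 + 2*Z**3.


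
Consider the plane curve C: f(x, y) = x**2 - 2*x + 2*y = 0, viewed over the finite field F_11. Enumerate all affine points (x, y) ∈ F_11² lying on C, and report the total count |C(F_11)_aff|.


Affine F_11-points: {(0, 0), (1, 6), (2, 0), (3, 4), (4, 7), (5, 9), (6, 10), (7, 10), (8, 9), (9, 7), (10, 4)}; count = 11.

For each of the 121 pairs (x, y) ∈ F_11², evaluate f(x, y) mod 11. Record the zeros.
  x = 0: [0↦0, 1↦2, 2↦4, 3↦6, 4↦8, 5↦10, 6↦1, 7↦3, 8↦5, 9↦7, 10↦9]  zeros at y ∈ {0}
  x = 1: [0↦10, 1↦1, 2↦3, 3↦5, 4↦7, 5↦9, 6↦0, 7↦2, 8↦4, 9↦6, 10↦8]  zeros at y ∈ {6}
  x = 2: [0↦0, 1↦2, 2↦4, 3↦6, 4↦8, 5↦10, 6↦1, 7↦3, 8↦5, 9↦7, 10↦9]  zeros at y ∈ {0}
  x = 3: [0↦3, 1↦5, 2↦7, 3↦9, 4↦0, 5↦2, 6↦4, 7↦6, 8↦8, 9↦10, 10↦1]  zeros at y ∈ {4}
  x = 4: [0↦8, 1↦10, 2↦1, 3↦3, 4↦5, 5↦7, 6↦9, 7↦0, 8↦2, 9↦4, 10↦6]  zeros at y ∈ {7}
  x = 5: [0↦4, 1↦6, 2↦8, 3↦10, 4↦1, 5↦3, 6↦5, 7↦7, 8↦9, 9↦0, 10↦2]  zeros at y ∈ {9}
  x = 6: [0↦2, 1↦4, 2↦6, 3↦8, 4↦10, 5↦1, 6↦3, 7↦5, 8↦7, 9↦9, 10↦0]  zeros at y ∈ {10}
  x = 7: [0↦2, 1↦4, 2↦6, 3↦8, 4↦10, 5↦1, 6↦3, 7↦5, 8↦7, 9↦9, 10↦0]  zeros at y ∈ {10}
  x = 8: [0↦4, 1↦6, 2↦8, 3↦10, 4↦1, 5↦3, 6↦5, 7↦7, 8↦9, 9↦0, 10↦2]  zeros at y ∈ {9}
  x = 9: [0↦8, 1↦10, 2↦1, 3↦3, 4↦5, 5↦7, 6↦9, 7↦0, 8↦2, 9↦4, 10↦6]  zeros at y ∈ {7}
  x = 10: [0↦3, 1↦5, 2↦7, 3↦9, 4↦0, 5↦2, 6↦4, 7↦6, 8↦8, 9↦10, 10↦1]  zeros at y ∈ {4}
Collecting zeros: affine points = {(0, 0), (1, 6), (2, 0), (3, 4), (4, 7), (5, 9), (6, 10), (7, 10), (8, 9), (9, 7), (10, 4)}.
Total count |C(F_11)_aff| = 11.


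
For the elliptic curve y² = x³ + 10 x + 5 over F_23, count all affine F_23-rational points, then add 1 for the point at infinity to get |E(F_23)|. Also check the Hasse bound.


Affine points = {(1, 4), (1, 19), (3, 4), (3, 19), (7, 2), (7, 21), (10, 1), (10, 22), (12, 6), (12, 17), (13, 3), (13, 20), (16, 11), (16, 12), (19, 4), (19, 19), (21, 0)}; affine count = 17; |E(F_23)| = 18.

Discriminant check: Δ ∝ 4a³ + 27b² = 4·10³ + 27·5² = 4·1000 + 27·25 ≡ 6 (mod 23). Nonzero ⇒ E is nonsingular.
For each x ∈ F_23, compute rhs = x³ + 10·x + 5 mod 23, then count y ∈ F_23 with y² ≡ rhs.
  x = 0: rhs = 5, matching y values: none (0 points).
  x = 1: rhs = 16, matching y values: 4, 19 (2 points).
  x = 2: rhs = 10, matching y values: none (0 points).
  x = 3: rhs = 16, matching y values: 4, 19 (2 points).
  x = 4: rhs = 17, matching y values: none (0 points).
  x = 5: rhs = 19, matching y values: none (0 points).
  x = 6: rhs = 5, matching y values: none (0 points).
  x = 7: rhs = 4, matching y values: 2, 21 (2 points).
  x = 8: rhs = 22, matching y values: none (0 points).
  x = 9: rhs = 19, matching y values: none (0 points).
  x = 10: rhs = 1, matching y values: 1, 22 (2 points).
  x = 11: rhs = 20, matching y values: none (0 points).
  x = 12: rhs = 13, matching y values: 6, 17 (2 points).
  x = 13: rhs = 9, matching y values: 3, 20 (2 points).
  x = 14: rhs = 14, matching y values: none (0 points).
  x = 15: rhs = 11, matching y values: none (0 points).
  x = 16: rhs = 6, matching y values: 11, 12 (2 points).
  x = 17: rhs = 5, matching y values: none (0 points).
  x = 18: rhs = 14, matching y values: none (0 points).
  x = 19: rhs = 16, matching y values: 4, 19 (2 points).
  x = 20: rhs = 17, matching y values: none (0 points).
  x = 21: rhs = 0, matching y values: 0 (1 points).
  x = 22: rhs = 17, matching y values: none (0 points).
Total affine count: 17.
Full point count |E(F_23)| = 17 + 1 = 18.
Hasse bound: |18 − (23+1)| = |-6| = 6 ≤ 2√23 ≈ 9.5917 ✓.


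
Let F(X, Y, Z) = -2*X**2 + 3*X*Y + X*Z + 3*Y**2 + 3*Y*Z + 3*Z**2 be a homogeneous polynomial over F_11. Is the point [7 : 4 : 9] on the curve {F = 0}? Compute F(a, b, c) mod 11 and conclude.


F(7,4,9) ≡ 8 (mod 11); P is NOT on the curve.

Evaluate F(7, 4, 9) term-by-term (mod 11).
  -2*X**2 ↦ -2·49·1·1 = -98
  3*X*Y ↦ 3·7·4·1 = 84
  X*Z ↦ 1·7·1·9 = 63
  3*Y**2 ↦ 3·1·16·1 = 48
  3*Y*Z ↦ 3·1·4·9 = 108
  3*Z**2 ↦ 3·1·1·81 = 243
Sum: F(7, 4, 9) = (-98) + (84) + (63) + (48) + (108) + (243) = 448.
Reducing mod 11: 448 ≡ 8 (mod 11).
Since F(a, b, c) ≡ 8 ≠ 0 (mod 11), P does NOT lie on the curve.


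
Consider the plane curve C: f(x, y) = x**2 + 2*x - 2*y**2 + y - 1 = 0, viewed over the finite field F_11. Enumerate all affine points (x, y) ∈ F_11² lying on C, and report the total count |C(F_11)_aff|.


Affine F_11-points: {(0, 8), (0, 9), (3, 7), (3, 10), (4, 1), (4, 5), (5, 1), (5, 5), (6, 7), (6, 10), (9, 8), (9, 9)}; count = 12.

For each of the 121 pairs (x, y) ∈ F_11², evaluate f(x, y) mod 11. Record the zeros.
  x = 0: [0↦10, 1↦9, 2↦4, 3↦6, 4↦4, 5↦9, 6↦10, 7↦7, 8↦0, 9↦0, 10↦7]  zeros at y ∈ {8, 9}
  x = 1: [0↦2, 1↦1, 2↦7, 3↦9, 4↦7, 5↦1, 6↦2, 7↦10, 8↦3, 9↦3, 10↦10]  zeros at y ∈ ∅
  x = 2: [0↦7, 1↦6, 2↦1, 3↦3, 4↦1, 5↦6, 6↦7, 7↦4, 8↦8, 9↦8, 10↦4]  zeros at y ∈ ∅
  x = 3: [0↦3, 1↦2, 2↦8, 3↦10, 4↦8, 5↦2, 6↦3, 7↦0, 8↦4, 9↦4, 10↦0]  zeros at y ∈ {7, 10}
  x = 4: [0↦1, 1↦0, 2↦6, 3↦8, 4↦6, 5↦0, 6↦1, 7↦9, 8↦2, 9↦2, 10↦9]  zeros at y ∈ {1, 5}
  x = 5: [0↦1, 1↦0, 2↦6, 3↦8, 4↦6, 5↦0, 6↦1, 7↦9, 8↦2, 9↦2, 10↦9]  zeros at y ∈ {1, 5}
  x = 6: [0↦3, 1↦2, 2↦8, 3↦10, 4↦8, 5↦2, 6↦3, 7↦0, 8↦4, 9↦4, 10↦0]  zeros at y ∈ {7, 10}
  x = 7: [0↦7, 1↦6, 2↦1, 3↦3, 4↦1, 5↦6, 6↦7, 7↦4, 8↦8, 9↦8, 10↦4]  zeros at y ∈ ∅
  x = 8: [0↦2, 1↦1, 2↦7, 3↦9, 4↦7, 5↦1, 6↦2, 7↦10, 8↦3, 9↦3, 10↦10]  zeros at y ∈ ∅
  x = 9: [0↦10, 1↦9, 2↦4, 3↦6, 4↦4, 5↦9, 6↦10, 7↦7, 8↦0, 9↦0, 10↦7]  zeros at y ∈ {8, 9}
  x = 10: [0↦9, 1↦8, 2↦3, 3↦5, 4↦3, 5↦8, 6↦9, 7↦6, 8↦10, 9↦10, 10↦6]  zeros at y ∈ ∅
Collecting zeros: affine points = {(0, 8), (0, 9), (3, 7), (3, 10), (4, 1), (4, 5), (5, 1), (5, 5), (6, 7), (6, 10), (9, 8), (9, 9)}.
Total count |C(F_11)_aff| = 12.


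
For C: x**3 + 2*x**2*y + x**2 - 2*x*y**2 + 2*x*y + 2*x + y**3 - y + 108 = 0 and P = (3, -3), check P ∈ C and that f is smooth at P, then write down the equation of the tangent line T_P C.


Tangent line at P: -25*x + 86*y + 333 = 0.

Step 1: f(3, -3) = 0, so P lies on C.
Step 2: partial derivatives
  f_x(x, y) = 3*x**2 + 4*x*y + 2*x - 2*y**2 + 2*y + 2, f_y(x, y) = 2*x**2 - 4*x*y + 2*x + 3*y**2 - 1.
  f_x(P) = -25, f_y(P) = 86 (gradient nonzero, so P is smooth).
Step 3: tangent line at P: -25·(x − 3) + 86·(y − -3) = 0.
Expanding: -25*x + 86*y + 333 = 0.


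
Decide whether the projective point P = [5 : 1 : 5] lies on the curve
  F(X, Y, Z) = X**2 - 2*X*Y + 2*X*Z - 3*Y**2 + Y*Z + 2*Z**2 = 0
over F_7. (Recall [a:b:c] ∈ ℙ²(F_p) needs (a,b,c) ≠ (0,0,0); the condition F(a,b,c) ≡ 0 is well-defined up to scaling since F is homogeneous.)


F(5,1,5) ≡ 5 (mod 7); P is NOT on the curve.

Evaluate F(5, 1, 5) term-by-term (mod 7).
  X**2 ↦ 1·25·1·1 = 25
  -2*X*Y ↦ -2·5·1·1 = -10
  2*X*Z ↦ 2·5·1·5 = 50
  -3*Y**2 ↦ -3·1·1·1 = -3
  Y*Z ↦ 1·1·1·5 = 5
  2*Z**2 ↦ 2·1·1·25 = 50
Sum: F(5, 1, 5) = (25) + (-10) + (50) + (-3) + (5) + (50) = 117.
Reducing mod 7: 117 ≡ 5 (mod 7).
Since F(a, b, c) ≡ 5 ≠ 0 (mod 7), P does NOT lie on the curve.


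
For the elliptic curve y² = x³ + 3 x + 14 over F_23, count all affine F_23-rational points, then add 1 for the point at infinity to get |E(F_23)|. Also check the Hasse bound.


Affine points = {(1, 8), (1, 15), (3, 2), (3, 21), (5, 4), (5, 19), (6, 8), (6, 15), (10, 3), (10, 20), (16, 8), (16, 15), (18, 9), (18, 14), (20, 1), (20, 22), (21, 0)}; affine count = 17; |E(F_23)| = 18.

Discriminant check: Δ ∝ 4a³ + 27b² = 4·3³ + 27·14² = 4·27 + 27·196 ≡ 18 (mod 23). Nonzero ⇒ E is nonsingular.
For each x ∈ F_23, compute rhs = x³ + 3·x + 14 mod 23, then count y ∈ F_23 with y² ≡ rhs.
  x = 0: rhs = 14, matching y values: none (0 points).
  x = 1: rhs = 18, matching y values: 8, 15 (2 points).
  x = 2: rhs = 5, matching y values: none (0 points).
  x = 3: rhs = 4, matching y values: 2, 21 (2 points).
  x = 4: rhs = 21, matching y values: none (0 points).
  x = 5: rhs = 16, matching y values: 4, 19 (2 points).
  x = 6: rhs = 18, matching y values: 8, 15 (2 points).
  x = 7: rhs = 10, matching y values: none (0 points).
  x = 8: rhs = 21, matching y values: none (0 points).
  x = 9: rhs = 11, matching y values: none (0 points).
  x = 10: rhs = 9, matching y values: 3, 20 (2 points).
  x = 11: rhs = 21, matching y values: none (0 points).
  x = 12: rhs = 7, matching y values: none (0 points).
  x = 13: rhs = 19, matching y values: none (0 points).
  x = 14: rhs = 17, matching y values: none (0 points).
  x = 15: rhs = 7, matching y values: none (0 points).
  x = 16: rhs = 18, matching y values: 8, 15 (2 points).
  x = 17: rhs = 10, matching y values: none (0 points).
  x = 18: rhs = 12, matching y values: 9, 14 (2 points).
  x = 19: rhs = 7, matching y values: none (0 points).
  x = 20: rhs = 1, matching y values: 1, 22 (2 points).
  x = 21: rhs = 0, matching y values: 0 (1 points).
  x = 22: rhs = 10, matching y values: none (0 points).
Total affine count: 17.
Full point count |E(F_23)| = 17 + 1 = 18.
Hasse bound: |18 − (23+1)| = |-6| = 6 ≤ 2√23 ≈ 9.5917 ✓.


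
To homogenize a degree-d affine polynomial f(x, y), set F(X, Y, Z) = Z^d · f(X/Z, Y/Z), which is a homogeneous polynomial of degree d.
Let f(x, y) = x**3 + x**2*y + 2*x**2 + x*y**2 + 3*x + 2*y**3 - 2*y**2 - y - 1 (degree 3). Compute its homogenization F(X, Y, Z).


F(X, Y, Z) = X**3 + X**2*Y + 2*X**2*Z + X*Y**2 + 3*X*Z**2 + 2*Y**3 - 2*Y**2*Z - Y*Z**2 - Z**3

deg(f) = 3.
Substitute x = X/Z, y = Y/Z into f, then multiply by Z^3.
  monomial 1·x^3·y^0 ↦ 1·X^3·Y^0·Z^0.
  monomial 1·x^2·y^1 ↦ 1·X^2·Y^1·Z^0.
  monomial 2·x^2·y^0 ↦ 2·X^2·Y^0·Z^1.
  monomial 1·x^1·y^2 ↦ 1·X^1·Y^2·Z^0.
  monomial 3·x^1·y^0 ↦ 3·X^1·Y^0·Z^2.
  monomial 2·x^0·y^3 ↦ 2·X^0·Y^3·Z^0.
  monomial -2·x^0·y^2 ↦ -2·X^0·Y^2·Z^1.
  monomial -1·x^0·y^1 ↦ -1·X^0·Y^1·Z^2.
  monomial -1·x^0·y^0 ↦ -1·X^0·Y^0·Z^3.
Collecting: F(X, Y, Z) = X**3 + X**2*Y + 2*X**2*Z + X*Y**2 + 3*X*Z**2 + 2*Y**3 - 2*Y**2*Z - Y*Z**2 - Z**3.


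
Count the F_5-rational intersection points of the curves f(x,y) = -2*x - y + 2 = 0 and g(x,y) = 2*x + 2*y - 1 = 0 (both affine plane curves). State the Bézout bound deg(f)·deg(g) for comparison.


Common zeros: {(4, 4)}; count = 1; Bézout bound = 1.

deg(f) = 1, deg(g) = 1, so Bézout bound = 1.
Scan x ∈ F_5. For each x, list the y ∈ F_5 with f(x, y) ≡ 0 and those with g(x, y) ≡ 0 (mod 5); the common zeros in that column are the intersection.
  x = 0: f ≡ 0 at y ∈ {2}; g ≡ 0 at y ∈ {3}; common: ∅.
  x = 1: f ≡ 0 at y ∈ {0}; g ≡ 0 at y ∈ {2}; common: ∅.
  x = 2: f ≡ 0 at y ∈ {3}; g ≡ 0 at y ∈ {1}; common: ∅.
  x = 3: f ≡ 0 at y ∈ {1}; g ≡ 0 at y ∈ {0}; common: ∅.
  x = 4: f ≡ 0 at y ∈ {4}; g ≡ 0 at y ∈ {4}; common: {4}.
Collecting: common zeros = {(4, 4)}, so the count is 1.
Comparison with the Bézout bound: 1 ≤ 1 = deg(f)·deg(g), as expected for curves with no common component (the bound is attained).


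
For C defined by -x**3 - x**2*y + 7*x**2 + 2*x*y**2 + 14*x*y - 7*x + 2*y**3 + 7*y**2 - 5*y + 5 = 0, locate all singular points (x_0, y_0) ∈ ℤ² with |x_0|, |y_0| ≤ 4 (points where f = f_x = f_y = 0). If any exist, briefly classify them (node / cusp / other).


Singular points: {(3, -2)}; classification: cusp.

Compute partial derivatives:
  f_x = -3*x**2 - 2*x*y + 14*x + 2*y**2 + 14*y - 7.
  f_y = -x**2 + 4*x*y + 14*x + 6*y**2 + 14*y - 5.
Scan x_0 ∈ {−4, ..., 4}. For each x_0, f_y(x_0, y) is a polynomial in y; find its integer roots y ∈ {−4, ..., 4}, then test f_x and f at those candidates.
  x = -4: f_y(-4, y) = 6*y**2 - 2*y - 77; no integer root y with |y| ≤ 4.
  x = -3: f_y(-3, y) = 6*y**2 + 2*y - 56; no integer root y with |y| ≤ 4.
  x = -2: f_y(-2, y) = 6*y**2 + 6*y - 37; no integer root y with |y| ≤ 4.
  x = -1: f_y(-1, y) = 6*y**2 + 10*y - 20; no integer root y with |y| ≤ 4.
  x = 0: f_y(0, y) = 6*y**2 + 14*y - 5; no integer root y with |y| ≤ 4.
  x = 1: f_y(1, y) = 6*y**2 + 18*y + 8; no integer root y with |y| ≤ 4.
  x = 2: f_y(2, y) = 6*y**2 + 22*y + 19; no integer root y with |y| ≤ 4.
  x = 3: f_y(3, y) = 6*y**2 + 26*y + 28; vanishes at y ∈ {-2}. (3, -2): f_x = 0, f = 0 — SINGULAR.
  x = 4: f_y(4, y) = 6*y**2 + 30*y + 35; no integer root y with |y| ≤ 4.
Only singular point on the grid: (3, -2).
Classify: substitute x = 3 + u, y = -2 + v and expand: f = -u**3 - u**2*v + 2*u*v**2 + 2*v**3 + v**2.
No constant or linear terms (consistent with a singular point). Quadratic part: v**2. Cubic part: -u**3 - u**2*v + 2*u*v**2 + 2*v**3.
The quadratic part v**2 is a perfect square, so there is a single (double) tangent line v = 0, i.e. y = -2. Restricting the cubic part to that line (v = 0) leaves -u**3 ≠ 0, so f is not divisible by v and the branch is v² ≈ u**3 to lowest order — this is a cusp.
Classification: cusp.


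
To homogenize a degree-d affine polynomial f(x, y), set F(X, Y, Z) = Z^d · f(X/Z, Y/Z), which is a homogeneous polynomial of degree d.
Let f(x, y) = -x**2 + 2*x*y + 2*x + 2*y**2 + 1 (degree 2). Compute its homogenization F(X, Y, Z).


F(X, Y, Z) = -X**2 + 2*X*Y + 2*X*Z + 2*Y**2 + Z**2

deg(f) = 2.
Substitute x = X/Z, y = Y/Z into f, then multiply by Z^2.
  monomial -1·x^2·y^0 ↦ -1·X^2·Y^0·Z^0.
  monomial 2·x^1·y^1 ↦ 2·X^1·Y^1·Z^0.
  monomial 2·x^1·y^0 ↦ 2·X^1·Y^0·Z^1.
  monomial 2·x^0·y^2 ↦ 2·X^0·Y^2·Z^0.
  monomial 1·x^0·y^0 ↦ 1·X^0·Y^0·Z^2.
Collecting: F(X, Y, Z) = -X**2 + 2*X*Y + 2*X*Z + 2*Y**2 + Z**2.


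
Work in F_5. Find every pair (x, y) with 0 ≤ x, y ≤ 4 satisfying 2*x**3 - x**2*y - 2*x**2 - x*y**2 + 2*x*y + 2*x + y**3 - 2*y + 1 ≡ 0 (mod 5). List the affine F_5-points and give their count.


Affine F_5-points: {(0, 1), (0, 2), (1, 2), (2, 1), (4, 0), (4, 4)}; count = 6.

For each of the 25 pairs (x, y) ∈ F_5², evaluate f(x, y) mod 5. Record the zeros.
  x = 0: [0↦1, 1↦0, 2↦0, 3↦2, 4↦2]  zeros at y ∈ {1, 2}
  x = 1: [0↦3, 1↦2, 2↦0, 3↦3, 4↦2]  zeros at y ∈ {2}
  x = 2: [0↦3, 1↦0, 2↦4, 3↦1, 4↦2]  zeros at y ∈ {1}
  x = 3: [0↦3, 1↦1, 2↦4, 3↦3, 4↦4]  zeros at y ∈ ∅
  x = 4: [0↦0, 1↦2, 2↦2, 3↦1, 4↦0]  zeros at y ∈ {0, 4}
Collecting zeros: affine points = {(0, 1), (0, 2), (1, 2), (2, 1), (4, 0), (4, 4)}.
Total count |C(F_5)_aff| = 6.


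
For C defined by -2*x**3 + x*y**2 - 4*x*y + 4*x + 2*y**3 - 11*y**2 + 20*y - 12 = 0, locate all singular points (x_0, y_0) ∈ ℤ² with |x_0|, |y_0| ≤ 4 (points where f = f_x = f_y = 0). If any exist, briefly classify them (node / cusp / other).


Singular points: {(0, 2)}; classification: cusp.

Compute partial derivatives:
  f_x = -6*x**2 + y**2 - 4*y + 4.
  f_y = 2*x*y - 4*x + 6*y**2 - 22*y + 20.
Scan x_0 ∈ {−4, ..., 4}. For each x_0, f_y(x_0, y) is a polynomial in y; find its integer roots y ∈ {−4, ..., 4}, then test f_x and f at those candidates.
  x = -4: f_y(-4, y) = 6*y**2 - 30*y + 36; vanishes at y ∈ {2, 3}. (-4, 2): f_x = -96 ≠ 0; (-4, 3): f_x = -95 ≠ 0.
  x = -3: f_y(-3, y) = 6*y**2 - 28*y + 32; vanishes at y ∈ {2}. (-3, 2): f_x = -54 ≠ 0.
  x = -2: f_y(-2, y) = 6*y**2 - 26*y + 28; vanishes at y ∈ {2}. (-2, 2): f_x = -24 ≠ 0.
  x = -1: f_y(-1, y) = 6*y**2 - 24*y + 24; vanishes at y ∈ {2}. (-1, 2): f_x = -6 ≠ 0.
  x = 0: f_y(0, y) = 6*y**2 - 22*y + 20; vanishes at y ∈ {2}. (0, 2): f_x = 0, f = 0 — SINGULAR.
  x = 1: f_y(1, y) = 6*y**2 - 20*y + 16; vanishes at y ∈ {2}. (1, 2): f_x = -6 ≠ 0.
  x = 2: f_y(2, y) = 6*y**2 - 18*y + 12; vanishes at y ∈ {1, 2}. (2, 1): f_x = -23 ≠ 0; (2, 2): f_x = -24 ≠ 0.
  x = 3: f_y(3, y) = 6*y**2 - 16*y + 8; vanishes at y ∈ {2}. (3, 2): f_x = -54 ≠ 0.
  x = 4: f_y(4, y) = 6*y**2 - 14*y + 4; vanishes at y ∈ {2}. (4, 2): f_x = -96 ≠ 0.
Only singular point on the grid: (0, 2).
Classify: substitute x = 0 + u, y = 2 + v and expand: f = -2*u**3 + u*v**2 + 2*v**3 + v**2.
No constant or linear terms (consistent with a singular point). Quadratic part: v**2. Cubic part: -2*u**3 + u*v**2 + 2*v**3.
The quadratic part v**2 is a perfect square, so there is a single (double) tangent line v = 0, i.e. y = 2. Restricting the cubic part to that line (v = 0) leaves -2*u**3 ≠ 0, so f is not divisible by v and the branch is v² ≈ 2*u**3 to lowest order — this is a cusp.
Classification: cusp.


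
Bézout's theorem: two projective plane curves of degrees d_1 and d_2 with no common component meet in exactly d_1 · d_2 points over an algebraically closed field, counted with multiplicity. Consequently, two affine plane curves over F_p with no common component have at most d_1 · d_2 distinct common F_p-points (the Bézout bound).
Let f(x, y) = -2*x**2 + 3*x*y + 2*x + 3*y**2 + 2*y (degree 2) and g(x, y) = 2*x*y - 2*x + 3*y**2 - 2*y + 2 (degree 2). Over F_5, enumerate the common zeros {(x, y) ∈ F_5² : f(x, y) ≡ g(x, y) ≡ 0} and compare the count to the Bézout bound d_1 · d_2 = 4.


Common zeros: {(1, 0), (3, 4)}; count = 2; Bézout bound = 4.

deg(f) = 2, deg(g) = 2, so Bézout bound = 4.
Scan x ∈ F_5. For each x, list the y ∈ F_5 with f(x, y) ≡ 0 and those with g(x, y) ≡ 0 (mod 5); the common zeros in that column are the intersection.
  x = 0: f ≡ 0 at y ∈ {0, 1}; g ≡ 0 at y ∈ {2}; common: ∅.
  x = 1: f ≡ 0 at y ∈ {0}; g ≡ 0 at y ∈ {0}; common: {0}.
  x = 2: f ≡ 0 at y ∈ ∅; g ≡ 0 at y ∈ ∅; common: ∅.
  x = 3: f ≡ 0 at y ∈ {4}; g ≡ 0 at y ∈ {3, 4}; common: {4}.
  x = 4: f ≡ 0 at y ∈ {3, 4}; g ≡ 0 at y ∈ ∅; common: ∅.
Collecting: common zeros = {(1, 0), (3, 4)}, so the count is 2.
Comparison with the Bézout bound: 2 ≤ 4 = deg(f)·deg(g), as expected for curves with no common component (the affine F_5-count falls short of the bound because intersections may lie at infinity, over extension fields, or carry multiplicity).


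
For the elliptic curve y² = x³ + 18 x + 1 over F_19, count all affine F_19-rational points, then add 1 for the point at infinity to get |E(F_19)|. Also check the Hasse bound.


Affine points = {(0, 1), (0, 18), (1, 1), (1, 18), (2, 8), (2, 11), (3, 5), (3, 14), (4, 2), (4, 17), (5, 8), (5, 11), (8, 7), (8, 12), (12, 8), (12, 11), (13, 0), (15, 6), (15, 13), (18, 1), (18, 18)}; affine count = 21; |E(F_19)| = 22.

Discriminant check: Δ ∝ 4a³ + 27b² = 4·18³ + 27·1² = 4·5832 + 27·1 ≡ 4 (mod 19). Nonzero ⇒ E is nonsingular.
For each x ∈ F_19, compute rhs = x³ + 18·x + 1 mod 19, then count y ∈ F_19 with y² ≡ rhs.
  x = 0: rhs = 1, matching y values: 1, 18 (2 points).
  x = 1: rhs = 1, matching y values: 1, 18 (2 points).
  x = 2: rhs = 7, matching y values: 8, 11 (2 points).
  x = 3: rhs = 6, matching y values: 5, 14 (2 points).
  x = 4: rhs = 4, matching y values: 2, 17 (2 points).
  x = 5: rhs = 7, matching y values: 8, 11 (2 points).
  x = 6: rhs = 2, matching y values: none (0 points).
  x = 7: rhs = 14, matching y values: none (0 points).
  x = 8: rhs = 11, matching y values: 7, 12 (2 points).
  x = 9: rhs = 18, matching y values: none (0 points).
  x = 10: rhs = 3, matching y values: none (0 points).
  x = 11: rhs = 10, matching y values: none (0 points).
  x = 12: rhs = 7, matching y values: 8, 11 (2 points).
  x = 13: rhs = 0, matching y values: 0 (1 points).
  x = 14: rhs = 14, matching y values: none (0 points).
  x = 15: rhs = 17, matching y values: 6, 13 (2 points).
  x = 16: rhs = 15, matching y values: none (0 points).
  x = 17: rhs = 14, matching y values: none (0 points).
  x = 18: rhs = 1, matching y values: 1, 18 (2 points).
Total affine count: 21.
Full point count |E(F_19)| = 21 + 1 = 22.
Hasse bound: |22 − (19+1)| = |2| = 2 ≤ 2√19 ≈ 8.7178 ✓.
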